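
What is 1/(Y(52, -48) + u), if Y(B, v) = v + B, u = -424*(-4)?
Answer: 1/1700 ≈ 0.00058824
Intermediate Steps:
u = 1696
Y(B, v) = B + v
1/(Y(52, -48) + u) = 1/((52 - 48) + 1696) = 1/(4 + 1696) = 1/1700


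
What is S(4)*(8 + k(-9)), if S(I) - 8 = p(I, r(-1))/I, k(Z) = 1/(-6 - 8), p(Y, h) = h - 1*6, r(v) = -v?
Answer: 2997/56 ≈ 53.518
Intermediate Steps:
p(Y, h) = -6 + h (p(Y, h) = h - 6 = -6 + h)
k(Z) = -1/14 (k(Z) = 1/(-14) = -1/14)
S(I) = 8 - 5/I (S(I) = 8 + (-6 - 1*(-1))/I = 8 + (-6 + 1)/I = 8 - 5/I)
S(4)*(8 + k(-9)) = (8 - 5/4)*(8 - 1/14) = (8 - 5*1/4)*(111/14) = (8 - 5/4)*(111/14) = (27/4)*(111/14) = 2997/56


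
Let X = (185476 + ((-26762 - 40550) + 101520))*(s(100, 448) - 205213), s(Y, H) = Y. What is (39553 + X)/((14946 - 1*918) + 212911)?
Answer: -45060004739/226939 ≈ -1.9856e+5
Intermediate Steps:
X = -45060044292 (X = (185476 + ((-26762 - 40550) + 101520))*(100 - 205213) = (185476 + (-67312 + 101520))*(-205113) = (185476 + 34208)*(-205113) = 219684*(-205113) = -45060044292)
(39553 + X)/((14946 - 1*918) + 212911) = (39553 - 45060044292)/((14946 - 1*918) + 212911) = -45060004739/((14946 - 918) + 212911) = -45060004739/(14028 + 212911) = -45060004739/226939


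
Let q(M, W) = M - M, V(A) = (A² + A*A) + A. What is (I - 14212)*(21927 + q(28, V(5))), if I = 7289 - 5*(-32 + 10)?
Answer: -149388651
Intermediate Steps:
V(A) = A + 2*A² (V(A) = (A² + A²) + A = 2*A² + A = A + 2*A²)
q(M, W) = 0
I = 7399 (I = 7289 - 5*(-22) = 7289 - 1*(-110) = 7289 + 110 = 7399)
(I - 14212)*(21927 + q(28, V(5))) = (7399 - 14212)*(21927 + 0) = -6813*21927 = -149388651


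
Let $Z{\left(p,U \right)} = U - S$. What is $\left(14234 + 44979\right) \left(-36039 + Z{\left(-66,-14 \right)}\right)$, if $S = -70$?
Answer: $-2130661379$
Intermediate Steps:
$Z{\left(p,U \right)} = 70 + U$ ($Z{\left(p,U \right)} = U - -70 = U + 70 = 70 + U$)
$\left(14234 + 44979\right) \left(-36039 + Z{\left(-66,-14 \right)}\right) = \left(14234 + 44979\right) \left(-36039 + \left(70 - 14\right)\right) = 59213 \left(-36039 + 56\right) = 59213 \left(-35983\right) = -2130661379$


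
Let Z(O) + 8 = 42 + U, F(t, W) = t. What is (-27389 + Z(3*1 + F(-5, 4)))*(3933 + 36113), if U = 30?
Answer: -1094256950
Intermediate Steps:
Z(O) = 64 (Z(O) = -8 + (42 + 30) = -8 + 72 = 64)
(-27389 + Z(3*1 + F(-5, 4)))*(3933 + 36113) = (-27389 + 64)*(3933 + 36113) = -27325*40046 = -1094256950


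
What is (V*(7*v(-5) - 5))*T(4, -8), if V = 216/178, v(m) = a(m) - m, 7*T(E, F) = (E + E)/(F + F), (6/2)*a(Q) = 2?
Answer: -1872/623 ≈ -3.0048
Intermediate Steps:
a(Q) = ⅔ (a(Q) = (⅓)*2 = ⅔)
T(E, F) = E/(7*F) (T(E, F) = ((E + E)/(F + F))/7 = ((2*E)/((2*F)))/7 = ((2*E)*(1/(2*F)))/7 = (E/F)/7 = E/(7*F))
v(m) = ⅔ - m
V = 108/89 (V = 216*(1/178) = 108/89 ≈ 1.2135)
(V*(7*v(-5) - 5))*T(4, -8) = (108*(7*(⅔ - 1*(-5)) - 5)/89)*((⅐)*4/(-8)) = (108*(7*(⅔ + 5) - 5)/89)*((⅐)*4*(-⅛)) = (108*(7*(17/3) - 5)/89)*(-1/14) = (108*(119/3 - 5)/89)*(-1/14) = ((108/89)*(104/3))*(-1/14) = (3744/89)*(-1/14) = -1872/623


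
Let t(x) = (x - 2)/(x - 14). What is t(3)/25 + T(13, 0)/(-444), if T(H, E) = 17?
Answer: -5119/122100 ≈ -0.041925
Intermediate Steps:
t(x) = (-2 + x)/(-14 + x)
t(3)/25 + T(13, 0)/(-444) = ((-2 + 3)/(-14 + 3))/25 + 17/(-444) = (1/(-11))*(1/25) + 17*(-1/444) = -1/11*1*(1/25) - 17/444 = -1/11*1/25 - 17/444 = -1/275 - 17/444 = -5119/122100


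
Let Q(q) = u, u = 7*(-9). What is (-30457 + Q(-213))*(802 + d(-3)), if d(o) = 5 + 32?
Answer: -25606280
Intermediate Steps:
u = -63
d(o) = 37
Q(q) = -63
(-30457 + Q(-213))*(802 + d(-3)) = (-30457 - 63)*(802 + 37) = -30520*839 = -25606280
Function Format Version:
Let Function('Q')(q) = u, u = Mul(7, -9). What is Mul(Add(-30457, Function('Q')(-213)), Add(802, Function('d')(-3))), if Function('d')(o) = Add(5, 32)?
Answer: -25606280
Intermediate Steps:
u = -63
Function('d')(o) = 37
Function('Q')(q) = -63
Mul(Add(-30457, Function('Q')(-213)), Add(802, Function('d')(-3))) = Mul(Add(-30457, -63), Add(802, 37)) = Mul(-30520, 839) = -25606280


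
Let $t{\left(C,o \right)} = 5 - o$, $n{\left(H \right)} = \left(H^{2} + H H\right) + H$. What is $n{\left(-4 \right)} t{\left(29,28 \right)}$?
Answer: $-644$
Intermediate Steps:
$n{\left(H \right)} = H + 2 H^{2}$ ($n{\left(H \right)} = \left(H^{2} + H^{2}\right) + H = 2 H^{2} + H = H + 2 H^{2}$)
$n{\left(-4 \right)} t{\left(29,28 \right)} = - 4 \left(1 + 2 \left(-4\right)\right) \left(5 - 28\right) = - 4 \left(1 - 8\right) \left(5 - 28\right) = \left(-4\right) \left(-7\right) \left(-23\right) = 28 \left(-23\right) = -644$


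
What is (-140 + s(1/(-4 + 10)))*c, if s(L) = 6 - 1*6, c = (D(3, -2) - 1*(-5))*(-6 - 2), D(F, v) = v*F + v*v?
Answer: 3360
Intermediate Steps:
D(F, v) = v² + F*v (D(F, v) = F*v + v² = v² + F*v)
c = -24 (c = (-2*(3 - 2) - 1*(-5))*(-6 - 2) = (-2*1 + 5)*(-8) = (-2 + 5)*(-8) = 3*(-8) = -24)
s(L) = 0 (s(L) = 6 - 6 = 0)
(-140 + s(1/(-4 + 10)))*c = (-140 + 0)*(-24) = -140*(-24) = 3360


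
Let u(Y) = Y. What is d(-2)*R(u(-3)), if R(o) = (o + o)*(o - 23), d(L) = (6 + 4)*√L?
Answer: 1560*I*√2 ≈ 2206.2*I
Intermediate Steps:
d(L) = 10*√L
R(o) = 2*o*(-23 + o) (R(o) = (2*o)*(-23 + o) = 2*o*(-23 + o))
d(-2)*R(u(-3)) = (10*√(-2))*(2*(-3)*(-23 - 3)) = (10*(I*√2))*(2*(-3)*(-26)) = (10*I*√2)*156 = 1560*I*√2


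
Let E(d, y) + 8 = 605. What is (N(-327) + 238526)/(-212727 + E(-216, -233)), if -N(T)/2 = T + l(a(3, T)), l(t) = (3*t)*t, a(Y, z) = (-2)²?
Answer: -119542/106065 ≈ -1.1271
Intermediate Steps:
E(d, y) = 597 (E(d, y) = -8 + 605 = 597)
a(Y, z) = 4
l(t) = 3*t²
N(T) = -96 - 2*T (N(T) = -2*(T + 3*4²) = -2*(T + 3*16) = -2*(T + 48) = -2*(48 + T) = -96 - 2*T)
(N(-327) + 238526)/(-212727 + E(-216, -233)) = ((-96 - 2*(-327)) + 238526)/(-212727 + 597) = ((-96 + 654) + 238526)/(-212130) = (558 + 238526)*(-1/212130) = 239084*(-1/212130) = -119542/106065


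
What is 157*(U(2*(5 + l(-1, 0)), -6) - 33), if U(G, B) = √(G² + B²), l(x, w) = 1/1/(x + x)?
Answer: -5181 + 942*√2 ≈ -3848.8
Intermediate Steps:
l(x, w) = 2*x (l(x, w) = 1/1/(2*x) = 1/(1/(2*x)) = 1*(2*x) = 2*x)
U(G, B) = √(B² + G²)
157*(U(2*(5 + l(-1, 0)), -6) - 33) = 157*(√((-6)² + (2*(5 + 2*(-1)))²) - 33) = 157*(√(36 + (2*(5 - 2))²) - 33) = 157*(√(36 + (2*3)²) - 33) = 157*(√(36 + 6²) - 33) = 157*(√(36 + 36) - 33) = 157*(√72 - 33) = 157*(6*√2 - 33) = 157*(-33 + 6*√2) = -5181 + 942*√2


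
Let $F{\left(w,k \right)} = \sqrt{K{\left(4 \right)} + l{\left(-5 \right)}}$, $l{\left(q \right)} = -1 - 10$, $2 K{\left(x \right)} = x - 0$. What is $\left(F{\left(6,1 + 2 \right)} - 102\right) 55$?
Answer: $-5610 + 165 i \approx -5610.0 + 165.0 i$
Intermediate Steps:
$K{\left(x \right)} = \frac{x}{2}$ ($K{\left(x \right)} = \frac{x - 0}{2} = \frac{x + 0}{2} = \frac{x}{2}$)
$l{\left(q \right)} = -11$ ($l{\left(q \right)} = -1 - 10 = -11$)
$F{\left(w,k \right)} = 3 i$ ($F{\left(w,k \right)} = \sqrt{\frac{1}{2} \cdot 4 - 11} = \sqrt{2 - 11} = \sqrt{-9} = 3 i$)
$\left(F{\left(6,1 + 2 \right)} - 102\right) 55 = \left(3 i - 102\right) 55 = \left(-102 + 3 i\right) 55 = -5610 + 165 i$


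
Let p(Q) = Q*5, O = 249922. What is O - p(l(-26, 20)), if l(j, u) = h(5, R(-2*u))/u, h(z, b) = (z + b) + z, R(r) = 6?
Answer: 249918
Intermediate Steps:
h(z, b) = b + 2*z (h(z, b) = (b + z) + z = b + 2*z)
l(j, u) = 16/u (l(j, u) = (6 + 2*5)/u = (6 + 10)/u = 16/u)
p(Q) = 5*Q
O - p(l(-26, 20)) = 249922 - 5*16/20 = 249922 - 5*16*(1/20) = 249922 - 5*4/5 = 249922 - 1*4 = 249922 - 4 = 249918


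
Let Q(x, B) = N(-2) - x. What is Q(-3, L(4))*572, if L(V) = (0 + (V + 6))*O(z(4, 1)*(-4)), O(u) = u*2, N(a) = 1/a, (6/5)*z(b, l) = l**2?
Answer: 1430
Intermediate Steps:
z(b, l) = 5*l**2/6
O(u) = 2*u
L(V) = -40 - 20*V/3 (L(V) = (0 + (V + 6))*(2*(((5/6)*1**2)*(-4))) = (0 + (6 + V))*(2*(((5/6)*1)*(-4))) = (6 + V)*(2*((5/6)*(-4))) = (6 + V)*(2*(-10/3)) = (6 + V)*(-20/3) = -40 - 20*V/3)
Q(x, B) = -1/2 - x (Q(x, B) = 1/(-2) - x = -1/2 - x)
Q(-3, L(4))*572 = (-1/2 - 1*(-3))*572 = (-1/2 + 3)*572 = (5/2)*572 = 1430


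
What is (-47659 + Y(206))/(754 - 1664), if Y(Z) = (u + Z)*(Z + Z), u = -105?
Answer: 6047/910 ≈ 6.6451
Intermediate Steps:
Y(Z) = 2*Z*(-105 + Z) (Y(Z) = (-105 + Z)*(Z + Z) = (-105 + Z)*(2*Z) = 2*Z*(-105 + Z))
(-47659 + Y(206))/(754 - 1664) = (-47659 + 2*206*(-105 + 206))/(754 - 1664) = (-47659 + 2*206*101)/(-910) = (-47659 + 41612)*(-1/910) = -6047*(-1/910) = 6047/910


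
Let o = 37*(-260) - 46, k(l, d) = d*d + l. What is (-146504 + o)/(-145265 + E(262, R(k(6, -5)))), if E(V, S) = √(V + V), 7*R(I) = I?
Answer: 22686035050/21101919701 + 312340*√131/21101919701 ≈ 1.0752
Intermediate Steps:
k(l, d) = l + d² (k(l, d) = d² + l = l + d²)
R(I) = I/7
E(V, S) = √2*√V (E(V, S) = √(2*V) = √2*√V)
o = -9666 (o = -9620 - 46 = -9666)
(-146504 + o)/(-145265 + E(262, R(k(6, -5)))) = (-146504 - 9666)/(-145265 + √2*√262) = -156170/(-145265 + 2*√131)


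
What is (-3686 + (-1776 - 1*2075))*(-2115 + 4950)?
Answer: -21367395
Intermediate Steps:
(-3686 + (-1776 - 1*2075))*(-2115 + 4950) = (-3686 + (-1776 - 2075))*2835 = (-3686 - 3851)*2835 = -7537*2835 = -21367395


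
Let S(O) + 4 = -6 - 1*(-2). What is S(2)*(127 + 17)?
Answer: -1152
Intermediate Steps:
S(O) = -8 (S(O) = -4 + (-6 - 1*(-2)) = -4 + (-6 + 2) = -4 - 4 = -8)
S(2)*(127 + 17) = -8*(127 + 17) = -8*144 = -1152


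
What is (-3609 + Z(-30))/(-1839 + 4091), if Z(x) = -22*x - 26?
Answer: -2975/2252 ≈ -1.3210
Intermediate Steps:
Z(x) = -26 - 22*x
(-3609 + Z(-30))/(-1839 + 4091) = (-3609 + (-26 - 22*(-30)))/(-1839 + 4091) = (-3609 + (-26 + 660))/2252 = (-3609 + 634)*(1/2252) = -2975*1/2252 = -2975/2252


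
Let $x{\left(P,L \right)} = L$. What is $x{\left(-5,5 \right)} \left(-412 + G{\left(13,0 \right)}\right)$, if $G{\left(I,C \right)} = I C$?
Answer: $-2060$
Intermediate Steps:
$G{\left(I,C \right)} = C I$
$x{\left(-5,5 \right)} \left(-412 + G{\left(13,0 \right)}\right) = 5 \left(-412 + 0 \cdot 13\right) = 5 \left(-412 + 0\right) = 5 \left(-412\right) = -2060$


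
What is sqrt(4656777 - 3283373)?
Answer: 2*sqrt(343351) ≈ 1171.9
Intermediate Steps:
sqrt(4656777 - 3283373) = sqrt(1373404) = 2*sqrt(343351)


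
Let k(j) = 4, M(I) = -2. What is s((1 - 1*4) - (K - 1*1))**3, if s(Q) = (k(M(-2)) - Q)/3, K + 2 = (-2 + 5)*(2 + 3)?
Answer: 6859/27 ≈ 254.04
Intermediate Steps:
K = 13 (K = -2 + (-2 + 5)*(2 + 3) = -2 + 3*5 = -2 + 15 = 13)
s(Q) = 4/3 - Q/3 (s(Q) = (4 - Q)/3 = (4 - Q)*(1/3) = 4/3 - Q/3)
s((1 - 1*4) - (K - 1*1))**3 = (4/3 - ((1 - 1*4) - (13 - 1*1))/3)**3 = (4/3 - ((1 - 4) - (13 - 1))/3)**3 = (4/3 - (-3 - 1*12)/3)**3 = (4/3 - (-3 - 12)/3)**3 = (4/3 - 1/3*(-15))**3 = (4/3 + 5)**3 = (19/3)**3 = 6859/27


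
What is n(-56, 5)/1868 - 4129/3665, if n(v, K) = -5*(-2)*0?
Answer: -4129/3665 ≈ -1.1266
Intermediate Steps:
n(v, K) = 0 (n(v, K) = 10*0 = 0)
n(-56, 5)/1868 - 4129/3665 = 0/1868 - 4129/3665 = 0*(1/1868) - 4129*1/3665 = 0 - 4129/3665 = -4129/3665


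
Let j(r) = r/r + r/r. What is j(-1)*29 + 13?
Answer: 71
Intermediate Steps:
j(r) = 2 (j(r) = 1 + 1 = 2)
j(-1)*29 + 13 = 2*29 + 13 = 58 + 13 = 71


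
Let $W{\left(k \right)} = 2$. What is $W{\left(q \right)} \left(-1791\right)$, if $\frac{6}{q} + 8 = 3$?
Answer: $-3582$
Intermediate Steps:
$q = - \frac{6}{5}$ ($q = \frac{6}{-8 + 3} = \frac{6}{-5} = 6 \left(- \frac{1}{5}\right) = - \frac{6}{5} \approx -1.2$)
$W{\left(q \right)} \left(-1791\right) = 2 \left(-1791\right) = -3582$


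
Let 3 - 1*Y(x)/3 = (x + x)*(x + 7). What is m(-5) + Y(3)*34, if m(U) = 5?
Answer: -5809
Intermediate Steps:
Y(x) = 9 - 6*x*(7 + x) (Y(x) = 9 - 3*(x + x)*(x + 7) = 9 - 3*2*x*(7 + x) = 9 - 6*x*(7 + x))
m(-5) + Y(3)*34 = 5 + (9 - 42*3 - 6*3²)*34 = 5 + (9 - 126 - 6*9)*34 = 5 + (9 - 126 - 54)*34 = 5 - 171*34 = 5 - 5814 = -5809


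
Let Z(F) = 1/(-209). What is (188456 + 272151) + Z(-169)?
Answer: 96266862/209 ≈ 4.6061e+5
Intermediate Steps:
Z(F) = -1/209
(188456 + 272151) + Z(-169) = (188456 + 272151) - 1/209 = 460607 - 1/209 = 96266862/209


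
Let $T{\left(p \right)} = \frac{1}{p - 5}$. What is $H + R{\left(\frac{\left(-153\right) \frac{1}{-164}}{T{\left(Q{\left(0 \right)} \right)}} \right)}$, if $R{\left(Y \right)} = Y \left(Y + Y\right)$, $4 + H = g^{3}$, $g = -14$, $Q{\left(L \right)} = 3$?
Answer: $- \frac{9215367}{3362} \approx -2741.0$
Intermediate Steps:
$T{\left(p \right)} = \frac{1}{-5 + p}$
$H = -2748$ ($H = -4 + \left(-14\right)^{3} = -4 - 2744 = -2748$)
$R{\left(Y \right)} = 2 Y^{2}$ ($R{\left(Y \right)} = Y 2 Y = 2 Y^{2}$)
$H + R{\left(\frac{\left(-153\right) \frac{1}{-164}}{T{\left(Q{\left(0 \right)} \right)}} \right)} = -2748 + 2 \left(\frac{\left(-153\right) \frac{1}{-164}}{\frac{1}{-5 + 3}}\right)^{2} = -2748 + 2 \left(\frac{\left(-153\right) \left(- \frac{1}{164}\right)}{\frac{1}{-2}}\right)^{2} = -2748 + 2 \left(\frac{153}{164 \left(- \frac{1}{2}\right)}\right)^{2} = -2748 + 2 \left(\frac{153}{164} \left(-2\right)\right)^{2} = -2748 + 2 \left(- \frac{153}{82}\right)^{2} = -2748 + 2 \cdot \frac{23409}{6724} = -2748 + \frac{23409}{3362} = - \frac{9215367}{3362}$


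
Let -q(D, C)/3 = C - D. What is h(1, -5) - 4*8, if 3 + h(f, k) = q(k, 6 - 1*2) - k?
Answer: -57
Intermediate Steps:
q(D, C) = -3*C + 3*D (q(D, C) = -3*(C - D) = -3*C + 3*D)
h(f, k) = -15 + 2*k (h(f, k) = -3 + ((-3*(6 - 1*2) + 3*k) - k) = -3 + ((-3*(6 - 2) + 3*k) - k) = -3 + ((-3*4 + 3*k) - k) = -3 + ((-12 + 3*k) - k) = -3 + (-12 + 2*k) = -15 + 2*k)
h(1, -5) - 4*8 = (-15 + 2*(-5)) - 4*8 = (-15 - 10) - 32 = -25 - 32 = -57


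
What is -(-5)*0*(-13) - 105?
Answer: -105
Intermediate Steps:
-(-5)*0*(-13) - 105 = -1*0*(-13) - 105 = 0*(-13) - 105 = 0 - 105 = -105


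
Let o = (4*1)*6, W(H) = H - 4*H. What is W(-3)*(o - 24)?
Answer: 0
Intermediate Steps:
W(H) = -3*H
o = 24 (o = 4*6 = 24)
W(-3)*(o - 24) = (-3*(-3))*(24 - 24) = 9*0 = 0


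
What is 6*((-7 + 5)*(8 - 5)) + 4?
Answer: -32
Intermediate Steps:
6*((-7 + 5)*(8 - 5)) + 4 = 6*(-2*3) + 4 = 6*(-6) + 4 = -36 + 4 = -32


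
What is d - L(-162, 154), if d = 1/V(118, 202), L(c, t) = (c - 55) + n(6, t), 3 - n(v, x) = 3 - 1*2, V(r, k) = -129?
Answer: 27734/129 ≈ 214.99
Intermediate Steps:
n(v, x) = 2 (n(v, x) = 3 - (3 - 1*2) = 3 - (3 - 2) = 3 - 1*1 = 3 - 1 = 2)
L(c, t) = -53 + c (L(c, t) = (c - 55) + 2 = (-55 + c) + 2 = -53 + c)
d = -1/129 (d = 1/(-129) = -1/129 ≈ -0.0077519)
d - L(-162, 154) = -1/129 - (-53 - 162) = -1/129 - 1*(-215) = -1/129 + 215 = 27734/129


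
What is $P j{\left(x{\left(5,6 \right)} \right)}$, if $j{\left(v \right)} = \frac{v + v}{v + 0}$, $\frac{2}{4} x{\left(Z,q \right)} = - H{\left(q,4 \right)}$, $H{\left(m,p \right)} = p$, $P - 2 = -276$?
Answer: $-548$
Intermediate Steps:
$P = -274$ ($P = 2 - 276 = -274$)
$x{\left(Z,q \right)} = -8$ ($x{\left(Z,q \right)} = 2 \left(\left(-1\right) 4\right) = 2 \left(-4\right) = -8$)
$j{\left(v \right)} = 2$ ($j{\left(v \right)} = \frac{2 v}{v} = 2$)
$P j{\left(x{\left(5,6 \right)} \right)} = \left(-274\right) 2 = -548$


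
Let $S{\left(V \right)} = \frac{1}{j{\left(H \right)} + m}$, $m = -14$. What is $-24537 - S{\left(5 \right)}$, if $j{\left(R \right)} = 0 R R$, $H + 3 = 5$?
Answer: $- \frac{343517}{14} \approx -24537.0$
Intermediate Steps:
$H = 2$ ($H = -3 + 5 = 2$)
$j{\left(R \right)} = 0$ ($j{\left(R \right)} = 0 R = 0$)
$S{\left(V \right)} = - \frac{1}{14}$ ($S{\left(V \right)} = \frac{1}{0 - 14} = \frac{1}{-14} = - \frac{1}{14}$)
$-24537 - S{\left(5 \right)} = -24537 - - \frac{1}{14} = -24537 + \frac{1}{14} = - \frac{343517}{14}$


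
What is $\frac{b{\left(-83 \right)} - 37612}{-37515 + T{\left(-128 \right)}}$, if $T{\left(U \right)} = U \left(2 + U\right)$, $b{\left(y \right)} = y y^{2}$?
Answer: $\frac{203133}{7129} \approx 28.494$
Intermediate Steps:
$b{\left(y \right)} = y^{3}$
$\frac{b{\left(-83 \right)} - 37612}{-37515 + T{\left(-128 \right)}} = \frac{\left(-83\right)^{3} - 37612}{-37515 - 128 \left(2 - 128\right)} = \frac{-571787 - 37612}{-37515 - -16128} = - \frac{609399}{-37515 + 16128} = - \frac{609399}{-21387} = \left(-609399\right) \left(- \frac{1}{21387}\right) = \frac{203133}{7129}$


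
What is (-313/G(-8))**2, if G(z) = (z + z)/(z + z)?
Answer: 97969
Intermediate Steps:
G(z) = 1 (G(z) = (2*z)/((2*z)) = (2*z)*(1/(2*z)) = 1)
(-313/G(-8))**2 = (-313/1)**2 = (-313*1)**2 = (-313)**2 = 97969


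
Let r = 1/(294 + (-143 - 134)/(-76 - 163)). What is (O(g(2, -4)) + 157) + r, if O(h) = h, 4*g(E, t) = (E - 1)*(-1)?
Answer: 44231417/282172 ≈ 156.75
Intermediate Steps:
g(E, t) = ¼ - E/4 (g(E, t) = ((E - 1)*(-1))/4 = ((-1 + E)*(-1))/4 = (1 - E)/4 = ¼ - E/4)
r = 239/70543 (r = 1/(294 - 277/(-239)) = 1/(294 - 277*(-1/239)) = 1/(294 + 277/239) = 1/(70543/239) = 239/70543 ≈ 0.0033880)
(O(g(2, -4)) + 157) + r = ((¼ - ¼*2) + 157) + 239/70543 = ((¼ - ½) + 157) + 239/70543 = (-¼ + 157) + 239/70543 = 627/4 + 239/70543 = 44231417/282172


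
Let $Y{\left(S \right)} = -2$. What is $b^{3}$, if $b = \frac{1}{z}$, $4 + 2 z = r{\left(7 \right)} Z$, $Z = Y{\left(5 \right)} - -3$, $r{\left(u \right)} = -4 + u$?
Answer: $-8$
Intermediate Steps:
$Z = 1$ ($Z = -2 - -3 = -2 + 3 = 1$)
$z = - \frac{1}{2}$ ($z = -2 + \frac{\left(-4 + 7\right) 1}{2} = -2 + \frac{3 \cdot 1}{2} = -2 + \frac{1}{2} \cdot 3 = -2 + \frac{3}{2} = - \frac{1}{2} \approx -0.5$)
$b = -2$ ($b = \frac{1}{- \frac{1}{2}} = -2$)
$b^{3} = \left(-2\right)^{3} = -8$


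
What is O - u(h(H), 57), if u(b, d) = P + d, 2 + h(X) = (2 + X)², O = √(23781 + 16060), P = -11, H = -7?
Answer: -46 + √39841 ≈ 153.60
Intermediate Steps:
O = √39841 ≈ 199.60
h(X) = -2 + (2 + X)²
u(b, d) = -11 + d
O - u(h(H), 57) = √39841 - (-11 + 57) = √39841 - 1*46 = √39841 - 46 = -46 + √39841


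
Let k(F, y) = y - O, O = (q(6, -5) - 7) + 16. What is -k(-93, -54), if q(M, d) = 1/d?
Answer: 314/5 ≈ 62.800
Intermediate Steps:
O = 44/5 (O = (1/(-5) - 7) + 16 = (-⅕ - 7) + 16 = -36/5 + 16 = 44/5 ≈ 8.8000)
k(F, y) = -44/5 + y (k(F, y) = y - 1*44/5 = y - 44/5 = -44/5 + y)
-k(-93, -54) = -(-44/5 - 54) = -1*(-314/5) = 314/5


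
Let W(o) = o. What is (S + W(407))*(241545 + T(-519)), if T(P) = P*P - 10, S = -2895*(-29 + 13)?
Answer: 23872637392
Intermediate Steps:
S = 46320 (S = -2895*(-16) = 46320)
T(P) = -10 + P² (T(P) = P² - 10 = -10 + P²)
(S + W(407))*(241545 + T(-519)) = (46320 + 407)*(241545 + (-10 + (-519)²)) = 46727*(241545 + (-10 + 269361)) = 46727*(241545 + 269351) = 46727*510896 = 23872637392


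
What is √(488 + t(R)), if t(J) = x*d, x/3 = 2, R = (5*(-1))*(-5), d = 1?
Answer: √494 ≈ 22.226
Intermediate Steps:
R = 25 (R = -5*(-5) = 25)
x = 6 (x = 3*2 = 6)
t(J) = 6 (t(J) = 6*1 = 6)
√(488 + t(R)) = √(488 + 6) = √494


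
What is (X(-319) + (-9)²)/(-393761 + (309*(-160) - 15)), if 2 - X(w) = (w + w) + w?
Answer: -65/27701 ≈ -0.0023465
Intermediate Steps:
X(w) = 2 - 3*w (X(w) = 2 - ((w + w) + w) = 2 - (2*w + w) = 2 - 3*w)
(X(-319) + (-9)²)/(-393761 + (309*(-160) - 15)) = ((2 - 3*(-319)) + (-9)²)/(-393761 + (309*(-160) - 15)) = ((2 + 957) + 81)/(-393761 + (-49440 - 15)) = (959 + 81)/(-393761 - 49455) = 1040/(-443216) = 1040*(-1/443216) = -65/27701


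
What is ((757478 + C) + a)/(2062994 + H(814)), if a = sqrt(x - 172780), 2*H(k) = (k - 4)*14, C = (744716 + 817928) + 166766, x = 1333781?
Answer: 310861/258583 + sqrt(1161001)/2068664 ≈ 1.2027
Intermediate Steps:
C = 1729410 (C = 1562644 + 166766 = 1729410)
H(k) = -28 + 7*k (H(k) = ((k - 4)*14)/2 = ((-4 + k)*14)/2 = (-56 + 14*k)/2 = -28 + 7*k)
a = sqrt(1161001) (a = sqrt(1333781 - 172780) = sqrt(1161001) ≈ 1077.5)
((757478 + C) + a)/(2062994 + H(814)) = ((757478 + 1729410) + sqrt(1161001))/(2062994 + (-28 + 7*814)) = (2486888 + sqrt(1161001))/(2062994 + (-28 + 5698)) = (2486888 + sqrt(1161001))/(2062994 + 5670) = (2486888 + sqrt(1161001))/2068664 = (2486888 + sqrt(1161001))*(1/2068664) = 310861/258583 + sqrt(1161001)/2068664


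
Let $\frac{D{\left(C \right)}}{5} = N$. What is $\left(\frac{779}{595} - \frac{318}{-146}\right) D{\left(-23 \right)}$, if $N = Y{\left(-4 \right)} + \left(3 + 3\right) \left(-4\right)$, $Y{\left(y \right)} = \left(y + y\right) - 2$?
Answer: $- \frac{302944}{511} \approx -592.85$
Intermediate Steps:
$Y{\left(y \right)} = -2 + 2 y$ ($Y{\left(y \right)} = 2 y - 2 = -2 + 2 y$)
$N = -34$ ($N = \left(-2 + 2 \left(-4\right)\right) + \left(3 + 3\right) \left(-4\right) = \left(-2 - 8\right) + 6 \left(-4\right) = -10 - 24 = -34$)
$D{\left(C \right)} = -170$ ($D{\left(C \right)} = 5 \left(-34\right) = -170$)
$\left(\frac{779}{595} - \frac{318}{-146}\right) D{\left(-23 \right)} = \left(\frac{779}{595} - \frac{318}{-146}\right) \left(-170\right) = \left(779 \cdot \frac{1}{595} - - \frac{159}{73}\right) \left(-170\right) = \left(\frac{779}{595} + \frac{159}{73}\right) \left(-170\right) = \frac{151472}{43435} \left(-170\right) = - \frac{302944}{511}$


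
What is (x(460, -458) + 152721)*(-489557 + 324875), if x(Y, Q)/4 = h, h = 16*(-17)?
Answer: -24971225706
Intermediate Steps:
h = -272
x(Y, Q) = -1088 (x(Y, Q) = 4*(-272) = -1088)
(x(460, -458) + 152721)*(-489557 + 324875) = (-1088 + 152721)*(-489557 + 324875) = 151633*(-164682) = -24971225706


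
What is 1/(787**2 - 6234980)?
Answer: -1/5615611 ≈ -1.7807e-7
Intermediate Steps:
1/(787**2 - 6234980) = 1/(619369 - 6234980) = 1/(-5615611) = -1/5615611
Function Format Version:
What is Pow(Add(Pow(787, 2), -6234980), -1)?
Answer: Rational(-1, 5615611) ≈ -1.7807e-7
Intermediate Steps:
Pow(Add(Pow(787, 2), -6234980), -1) = Pow(Add(619369, -6234980), -1) = Pow(-5615611, -1) = Rational(-1, 5615611)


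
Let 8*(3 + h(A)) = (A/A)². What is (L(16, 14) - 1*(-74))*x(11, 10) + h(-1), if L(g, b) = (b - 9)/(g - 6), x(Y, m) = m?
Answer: 5937/8 ≈ 742.13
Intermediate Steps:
h(A) = -23/8 (h(A) = -3 + (A/A)²/8 = -3 + (⅛)*1² = -3 + (⅛)*1 = -3 + ⅛ = -23/8)
L(g, b) = (-9 + b)/(-6 + g)
(L(16, 14) - 1*(-74))*x(11, 10) + h(-1) = ((-9 + 14)/(-6 + 16) - 1*(-74))*10 - 23/8 = (5/10 + 74)*10 - 23/8 = ((⅒)*5 + 74)*10 - 23/8 = (½ + 74)*10 - 23/8 = (149/2)*10 - 23/8 = 745 - 23/8 = 5937/8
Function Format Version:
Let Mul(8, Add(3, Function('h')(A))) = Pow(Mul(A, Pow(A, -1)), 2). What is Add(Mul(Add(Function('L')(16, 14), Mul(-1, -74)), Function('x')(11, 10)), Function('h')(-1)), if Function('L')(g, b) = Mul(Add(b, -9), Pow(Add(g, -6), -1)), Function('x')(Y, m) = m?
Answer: Rational(5937, 8) ≈ 742.13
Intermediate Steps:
Function('h')(A) = Rational(-23, 8) (Function('h')(A) = Add(-3, Mul(Rational(1, 8), Pow(Mul(A, Pow(A, -1)), 2))) = Add(-3, Mul(Rational(1, 8), Pow(1, 2))) = Add(-3, Mul(Rational(1, 8), 1)) = Add(-3, Rational(1, 8)) = Rational(-23, 8))
Function('L')(g, b) = Mul(Pow(Add(-6, g), -1), Add(-9, b)) (Function('L')(g, b) = Mul(Add(-9, b), Pow(Add(-6, g), -1)) = Mul(Pow(Add(-6, g), -1), Add(-9, b)))
Add(Mul(Add(Function('L')(16, 14), Mul(-1, -74)), Function('x')(11, 10)), Function('h')(-1)) = Add(Mul(Add(Mul(Pow(Add(-6, 16), -1), Add(-9, 14)), Mul(-1, -74)), 10), Rational(-23, 8)) = Add(Mul(Add(Mul(Pow(10, -1), 5), 74), 10), Rational(-23, 8)) = Add(Mul(Add(Mul(Rational(1, 10), 5), 74), 10), Rational(-23, 8)) = Add(Mul(Add(Rational(1, 2), 74), 10), Rational(-23, 8)) = Add(Mul(Rational(149, 2), 10), Rational(-23, 8)) = Add(745, Rational(-23, 8)) = Rational(5937, 8)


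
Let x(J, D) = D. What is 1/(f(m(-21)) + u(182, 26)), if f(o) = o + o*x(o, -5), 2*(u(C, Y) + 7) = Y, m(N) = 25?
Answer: -1/94 ≈ -0.010638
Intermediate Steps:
u(C, Y) = -7 + Y/2
f(o) = -4*o (f(o) = o + o*(-5) = o - 5*o = -4*o)
1/(f(m(-21)) + u(182, 26)) = 1/(-4*25 + (-7 + (½)*26)) = 1/(-100 + (-7 + 13)) = 1/(-100 + 6) = 1/(-94) = -1/94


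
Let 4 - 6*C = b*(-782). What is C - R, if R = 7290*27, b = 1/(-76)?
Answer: -44877479/228 ≈ -1.9683e+5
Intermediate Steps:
b = -1/76 ≈ -0.013158
C = -239/228 (C = 2/3 - (-1)*(-782)/456 = 2/3 - 1/6*391/38 = 2/3 - 391/228 = -239/228 ≈ -1.0482)
R = 196830
C - R = -239/228 - 1*196830 = -239/228 - 196830 = -44877479/228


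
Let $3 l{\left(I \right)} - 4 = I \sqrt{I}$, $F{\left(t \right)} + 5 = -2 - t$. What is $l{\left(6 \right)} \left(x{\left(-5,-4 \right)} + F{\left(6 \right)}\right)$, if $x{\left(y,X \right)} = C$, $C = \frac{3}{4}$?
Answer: $- \frac{49}{3} - \frac{49 \sqrt{6}}{2} \approx -76.346$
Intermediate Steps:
$F{\left(t \right)} = -7 - t$ ($F{\left(t \right)} = -5 - \left(2 + t\right) = -7 - t$)
$C = \frac{3}{4}$ ($C = 3 \cdot \frac{1}{4} = \frac{3}{4} \approx 0.75$)
$x{\left(y,X \right)} = \frac{3}{4}$
$l{\left(I \right)} = \frac{4}{3} + \frac{I^{\frac{3}{2}}}{3}$ ($l{\left(I \right)} = \frac{4}{3} + \frac{I \sqrt{I}}{3} = \frac{4}{3} + \frac{I^{\frac{3}{2}}}{3}$)
$l{\left(6 \right)} \left(x{\left(-5,-4 \right)} + F{\left(6 \right)}\right) = \left(\frac{4}{3} + \frac{6^{\frac{3}{2}}}{3}\right) \left(\frac{3}{4} - 13\right) = \left(\frac{4}{3} + \frac{6 \sqrt{6}}{3}\right) \left(\frac{3}{4} - 13\right) = \left(\frac{4}{3} + 2 \sqrt{6}\right) \left(\frac{3}{4} - 13\right) = \left(\frac{4}{3} + 2 \sqrt{6}\right) \left(- \frac{49}{4}\right) = - \frac{49}{3} - \frac{49 \sqrt{6}}{2}$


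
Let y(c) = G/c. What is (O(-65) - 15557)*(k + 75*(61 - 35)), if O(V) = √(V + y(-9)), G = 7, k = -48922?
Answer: 730743404 - 187888*I*√37/3 ≈ 7.3074e+8 - 3.8096e+5*I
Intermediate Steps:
y(c) = 7/c
O(V) = √(-7/9 + V) (O(V) = √(V + 7/(-9)) = √(V + 7*(-⅑)) = √(V - 7/9) = √(-7/9 + V))
(O(-65) - 15557)*(k + 75*(61 - 35)) = (√(-7 + 9*(-65))/3 - 15557)*(-48922 + 75*(61 - 35)) = (√(-7 - 585)/3 - 15557)*(-48922 + 75*26) = (√(-592)/3 - 15557)*(-48922 + 1950) = ((4*I*√37)/3 - 15557)*(-46972) = (4*I*√37/3 - 15557)*(-46972) = (-15557 + 4*I*√37/3)*(-46972) = 730743404 - 187888*I*√37/3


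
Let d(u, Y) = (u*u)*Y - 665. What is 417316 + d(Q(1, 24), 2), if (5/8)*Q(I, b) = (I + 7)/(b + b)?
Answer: 93746507/225 ≈ 4.1665e+5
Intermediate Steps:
Q(I, b) = 4*(7 + I)/(5*b) (Q(I, b) = 8*((I + 7)/(b + b))/5 = 8*((7 + I)/((2*b)))/5 = 8*((7 + I)*(1/(2*b)))/5 = 8*((7 + I)/(2*b))/5 = 4*(7 + I)/(5*b))
d(u, Y) = -665 + Y*u² (d(u, Y) = u²*Y - 665 = Y*u² - 665 = -665 + Y*u²)
417316 + d(Q(1, 24), 2) = 417316 + (-665 + 2*((⅘)*(7 + 1)/24)²) = 417316 + (-665 + 2*((⅘)*(1/24)*8)²) = 417316 + (-665 + 2*(4/15)²) = 417316 + (-665 + 2*(16/225)) = 417316 + (-665 + 32/225) = 417316 - 149593/225 = 93746507/225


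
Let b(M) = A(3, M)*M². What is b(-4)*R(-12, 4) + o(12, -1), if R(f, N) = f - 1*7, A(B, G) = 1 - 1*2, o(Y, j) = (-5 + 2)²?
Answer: 313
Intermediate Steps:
o(Y, j) = 9 (o(Y, j) = (-3)² = 9)
A(B, G) = -1 (A(B, G) = 1 - 2 = -1)
b(M) = -M²
R(f, N) = -7 + f (R(f, N) = f - 7 = -7 + f)
b(-4)*R(-12, 4) + o(12, -1) = (-1*(-4)²)*(-7 - 12) + 9 = -1*16*(-19) + 9 = -16*(-19) + 9 = 304 + 9 = 313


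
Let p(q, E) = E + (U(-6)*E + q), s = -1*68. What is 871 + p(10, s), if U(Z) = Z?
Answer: 1221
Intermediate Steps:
s = -68
p(q, E) = q - 5*E (p(q, E) = E + (-6*E + q) = E + (q - 6*E) = q - 5*E)
871 + p(10, s) = 871 + (10 - 5*(-68)) = 871 + (10 + 340) = 871 + 350 = 1221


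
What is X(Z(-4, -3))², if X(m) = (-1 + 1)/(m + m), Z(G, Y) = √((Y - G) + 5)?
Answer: 0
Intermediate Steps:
Z(G, Y) = √(5 + Y - G)
X(m) = 0 (X(m) = 0/((2*m)) = 0*(1/(2*m)) = 0)
X(Z(-4, -3))² = 0² = 0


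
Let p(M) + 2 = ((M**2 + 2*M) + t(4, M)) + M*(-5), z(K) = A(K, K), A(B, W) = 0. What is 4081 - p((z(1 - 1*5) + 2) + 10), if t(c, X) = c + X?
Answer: 3959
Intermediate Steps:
t(c, X) = X + c
z(K) = 0
p(M) = 2 + M**2 - 2*M (p(M) = -2 + (((M**2 + 2*M) + (M + 4)) + M*(-5)) = -2 + (((M**2 + 2*M) + (4 + M)) - 5*M) = -2 + ((4 + M**2 + 3*M) - 5*M) = -2 + (4 + M**2 - 2*M) = 2 + M**2 - 2*M)
4081 - p((z(1 - 1*5) + 2) + 10) = 4081 - (2 + ((0 + 2) + 10)**2 - 2*((0 + 2) + 10)) = 4081 - (2 + (2 + 10)**2 - 2*(2 + 10)) = 4081 - (2 + 12**2 - 2*12) = 4081 - (2 + 144 - 24) = 4081 - 1*122 = 4081 - 122 = 3959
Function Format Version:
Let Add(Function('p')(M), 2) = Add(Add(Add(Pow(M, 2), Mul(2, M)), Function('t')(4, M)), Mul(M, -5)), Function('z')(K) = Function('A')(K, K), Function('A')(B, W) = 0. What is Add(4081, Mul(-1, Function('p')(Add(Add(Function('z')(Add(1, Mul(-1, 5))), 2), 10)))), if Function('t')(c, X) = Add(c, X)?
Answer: 3959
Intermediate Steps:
Function('t')(c, X) = Add(X, c)
Function('z')(K) = 0
Function('p')(M) = Add(2, Pow(M, 2), Mul(-2, M)) (Function('p')(M) = Add(-2, Add(Add(Add(Pow(M, 2), Mul(2, M)), Add(M, 4)), Mul(M, -5))) = Add(-2, Add(Add(Add(Pow(M, 2), Mul(2, M)), Add(4, M)), Mul(-5, M))) = Add(-2, Add(Add(4, Pow(M, 2), Mul(3, M)), Mul(-5, M))) = Add(-2, Add(4, Pow(M, 2), Mul(-2, M))) = Add(2, Pow(M, 2), Mul(-2, M)))
Add(4081, Mul(-1, Function('p')(Add(Add(Function('z')(Add(1, Mul(-1, 5))), 2), 10)))) = Add(4081, Mul(-1, Add(2, Pow(Add(Add(0, 2), 10), 2), Mul(-2, Add(Add(0, 2), 10))))) = Add(4081, Mul(-1, Add(2, Pow(Add(2, 10), 2), Mul(-2, Add(2, 10))))) = Add(4081, Mul(-1, Add(2, Pow(12, 2), Mul(-2, 12)))) = Add(4081, Mul(-1, Add(2, 144, -24))) = Add(4081, Mul(-1, 122)) = Add(4081, -122) = 3959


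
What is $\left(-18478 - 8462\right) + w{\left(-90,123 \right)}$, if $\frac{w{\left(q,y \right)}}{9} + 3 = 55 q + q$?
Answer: $-72327$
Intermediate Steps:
$w{\left(q,y \right)} = -27 + 504 q$ ($w{\left(q,y \right)} = -27 + 9 \left(55 q + q\right) = -27 + 9 \cdot 56 q = -27 + 504 q$)
$\left(-18478 - 8462\right) + w{\left(-90,123 \right)} = \left(-18478 - 8462\right) + \left(-27 + 504 \left(-90\right)\right) = -26940 - 45387 = -72327$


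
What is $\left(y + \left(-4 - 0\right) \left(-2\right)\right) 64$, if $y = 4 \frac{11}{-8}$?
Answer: $160$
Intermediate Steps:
$y = - \frac{11}{2}$ ($y = 4 \cdot 11 \left(- \frac{1}{8}\right) = 4 \left(- \frac{11}{8}\right) = - \frac{11}{2} \approx -5.5$)
$\left(y + \left(-4 - 0\right) \left(-2\right)\right) 64 = \left(- \frac{11}{2} + \left(-4 - 0\right) \left(-2\right)\right) 64 = \left(- \frac{11}{2} + \left(-4 + 0\right) \left(-2\right)\right) 64 = \left(- \frac{11}{2} - -8\right) 64 = \left(- \frac{11}{2} + 8\right) 64 = \frac{5}{2} \cdot 64 = 160$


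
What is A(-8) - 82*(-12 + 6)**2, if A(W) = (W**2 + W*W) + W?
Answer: -2832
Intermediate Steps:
A(W) = W + 2*W**2 (A(W) = (W**2 + W**2) + W = 2*W**2 + W = W + 2*W**2)
A(-8) - 82*(-12 + 6)**2 = -8*(1 + 2*(-8)) - 82*(-12 + 6)**2 = -8*(1 - 16) - 82*(-6)**2 = -8*(-15) - 82*36 = 120 - 2952 = -2832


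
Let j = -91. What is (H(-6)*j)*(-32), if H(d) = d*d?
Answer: 104832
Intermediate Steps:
H(d) = d**2
(H(-6)*j)*(-32) = ((-6)**2*(-91))*(-32) = (36*(-91))*(-32) = -3276*(-32) = 104832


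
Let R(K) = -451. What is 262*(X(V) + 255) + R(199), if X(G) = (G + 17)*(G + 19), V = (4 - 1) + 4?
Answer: 229847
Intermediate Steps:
V = 7 (V = 3 + 4 = 7)
X(G) = (17 + G)*(19 + G)
262*(X(V) + 255) + R(199) = 262*((323 + 7**2 + 36*7) + 255) - 451 = 262*((323 + 49 + 252) + 255) - 451 = 262*(624 + 255) - 451 = 262*879 - 451 = 230298 - 451 = 229847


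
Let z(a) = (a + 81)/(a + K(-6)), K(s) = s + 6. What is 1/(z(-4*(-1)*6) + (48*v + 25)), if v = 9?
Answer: 8/3691 ≈ 0.0021674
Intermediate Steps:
K(s) = 6 + s
z(a) = (81 + a)/a (z(a) = (a + 81)/(a + (6 - 6)) = (81 + a)/(a + 0) = (81 + a)/a)
1/(z(-4*(-1)*6) + (48*v + 25)) = 1/((81 - 4*(-1)*6)/((-4*(-1)*6)) + (48*9 + 25)) = 1/((81 + 4*6)/((4*6)) + (432 + 25)) = 1/((81 + 24)/24 + 457) = 1/((1/24)*105 + 457) = 1/(35/8 + 457) = 1/(3691/8) = 8/3691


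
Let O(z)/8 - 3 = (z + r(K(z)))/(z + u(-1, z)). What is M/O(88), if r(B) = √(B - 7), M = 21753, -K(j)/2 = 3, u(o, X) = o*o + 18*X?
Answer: 185857871283/208651696 - 36392769*I*√13/208651696 ≈ 890.76 - 0.62888*I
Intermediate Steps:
u(o, X) = o² + 18*X
K(j) = -6 (K(j) = -2*3 = -6)
r(B) = √(-7 + B)
O(z) = 24 + 8*(z + I*√13)/(1 + 19*z) (O(z) = 24 + 8*((z + √(-7 - 6))/(z + ((-1)² + 18*z))) = 24 + 8*((z + √(-13))/(z + (1 + 18*z))) = 24 + 8*((z + I*√13)/(1 + 19*z)) = 24 + 8*(z + I*√13)/(1 + 19*z))
M/O(88) = 21753/((8*(3 + 58*88 + I*√13)/(1 + 19*88))) = 21753/((8*(3 + 5104 + I*√13)/(1 + 1672))) = 21753/((8*(5107 + I*√13)/1673)) = 21753/((8*(1/1673)*(5107 + I*√13))) = 21753/(40856/1673 + 8*I*√13/1673)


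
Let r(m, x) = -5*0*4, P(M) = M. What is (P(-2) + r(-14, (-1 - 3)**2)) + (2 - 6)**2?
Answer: 14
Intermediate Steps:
r(m, x) = 0 (r(m, x) = 0*4 = 0)
(P(-2) + r(-14, (-1 - 3)**2)) + (2 - 6)**2 = (-2 + 0) + (2 - 6)**2 = -2 + (-4)**2 = -2 + 16 = 14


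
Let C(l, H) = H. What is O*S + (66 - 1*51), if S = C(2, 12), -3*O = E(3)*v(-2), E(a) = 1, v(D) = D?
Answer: 23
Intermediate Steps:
O = ⅔ (O = -(-2)/3 = -⅓*(-2) = ⅔ ≈ 0.66667)
S = 12
O*S + (66 - 1*51) = (⅔)*12 + (66 - 1*51) = 8 + (66 - 51) = 8 + 15 = 23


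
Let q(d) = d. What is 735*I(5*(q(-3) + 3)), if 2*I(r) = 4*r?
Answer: 0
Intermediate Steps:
I(r) = 2*r (I(r) = (4*r)/2 = 2*r)
735*I(5*(q(-3) + 3)) = 735*(2*(5*(-3 + 3))) = 735*(2*(5*0)) = 735*(2*0) = 735*0 = 0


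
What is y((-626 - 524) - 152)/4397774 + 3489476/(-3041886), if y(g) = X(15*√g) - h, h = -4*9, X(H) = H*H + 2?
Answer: -4059232934614/3344381790441 ≈ -1.2137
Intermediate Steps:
X(H) = 2 + H² (X(H) = H² + 2 = 2 + H²)
h = -36
y(g) = 38 + 225*g (y(g) = (2 + (15*√g)²) - 1*(-36) = (2 + 225*g) + 36 = 38 + 225*g)
y((-626 - 524) - 152)/4397774 + 3489476/(-3041886) = (38 + 225*((-626 - 524) - 152))/4397774 + 3489476/(-3041886) = (38 + 225*(-1150 - 152))*(1/4397774) + 3489476*(-1/3041886) = (38 + 225*(-1302))*(1/4397774) - 1744738/1520943 = (38 - 292950)*(1/4397774) - 1744738/1520943 = -292912*1/4397774 - 1744738/1520943 = -146456/2198887 - 1744738/1520943 = -4059232934614/3344381790441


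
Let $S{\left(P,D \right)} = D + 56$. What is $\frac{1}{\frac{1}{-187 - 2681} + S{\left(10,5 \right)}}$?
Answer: $\frac{2868}{174947} \approx 0.016394$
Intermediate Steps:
$S{\left(P,D \right)} = 56 + D$
$\frac{1}{\frac{1}{-187 - 2681} + S{\left(10,5 \right)}} = \frac{1}{\frac{1}{-187 - 2681} + \left(56 + 5\right)} = \frac{1}{\frac{1}{-2868} + 61} = \frac{1}{- \frac{1}{2868} + 61} = \frac{1}{\frac{174947}{2868}} = \frac{2868}{174947}$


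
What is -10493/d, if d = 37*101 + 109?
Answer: -10493/3846 ≈ -2.7283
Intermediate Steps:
d = 3846 (d = 3737 + 109 = 3846)
-10493/d = -10493/3846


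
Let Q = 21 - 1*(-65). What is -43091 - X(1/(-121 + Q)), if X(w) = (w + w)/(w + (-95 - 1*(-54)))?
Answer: -30939339/718 ≈ -43091.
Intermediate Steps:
Q = 86 (Q = 21 + 65 = 86)
X(w) = 2*w/(-41 + w) (X(w) = (2*w)/(w + (-95 + 54)) = (2*w)/(w - 41) = (2*w)/(-41 + w) = 2*w/(-41 + w))
-43091 - X(1/(-121 + Q)) = -43091 - 2/((-121 + 86)*(-41 + 1/(-121 + 86))) = -43091 - 2/((-35)*(-41 + 1/(-35))) = -43091 - 2*(-1)/(35*(-41 - 1/35)) = -43091 - 2*(-1)/(35*(-1436/35)) = -43091 - 2*(-1)*(-35)/(35*1436) = -43091 - 1*1/718 = -43091 - 1/718 = -30939339/718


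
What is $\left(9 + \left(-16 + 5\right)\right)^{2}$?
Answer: $4$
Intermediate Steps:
$\left(9 + \left(-16 + 5\right)\right)^{2} = \left(9 - 11\right)^{2} = \left(-2\right)^{2} = 4$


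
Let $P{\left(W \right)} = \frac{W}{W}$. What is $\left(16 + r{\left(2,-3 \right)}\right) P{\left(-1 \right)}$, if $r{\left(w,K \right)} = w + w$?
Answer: $20$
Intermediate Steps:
$P{\left(W \right)} = 1$
$r{\left(w,K \right)} = 2 w$
$\left(16 + r{\left(2,-3 \right)}\right) P{\left(-1 \right)} = \left(16 + 2 \cdot 2\right) 1 = \left(16 + 4\right) 1 = 20 \cdot 1 = 20$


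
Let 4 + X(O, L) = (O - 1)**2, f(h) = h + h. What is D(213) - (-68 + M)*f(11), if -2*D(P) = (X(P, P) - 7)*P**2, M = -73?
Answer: -2038559073/2 ≈ -1.0193e+9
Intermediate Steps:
f(h) = 2*h
X(O, L) = -4 + (-1 + O)**2 (X(O, L) = -4 + (O - 1)**2 = -4 + (-1 + O)**2)
D(P) = -P**2*(-11 + (-1 + P)**2)/2 (D(P) = -((-4 + (-1 + P)**2) - 7)*P**2/2 = -(-11 + (-1 + P)**2)*P**2/2 = -P**2*(-11 + (-1 + P)**2)/2)
D(213) - (-68 + M)*f(11) = (1/2)*213**2*(11 - (-1 + 213)**2) - (-68 - 73)*2*11 = (1/2)*45369*(11 - 1*212**2) - (-141)*22 = (1/2)*45369*(11 - 1*44944) - 1*(-3102) = (1/2)*45369*(11 - 44944) + 3102 = (1/2)*45369*(-44933) + 3102 = -2038565277/2 + 3102 = -2038559073/2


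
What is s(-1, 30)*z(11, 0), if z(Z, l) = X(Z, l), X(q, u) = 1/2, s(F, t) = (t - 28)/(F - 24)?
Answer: -1/25 ≈ -0.040000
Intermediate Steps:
s(F, t) = (-28 + t)/(-24 + F)
X(q, u) = 1/2
z(Z, l) = 1/2
s(-1, 30)*z(11, 0) = ((-28 + 30)/(-24 - 1))*(1/2) = (2/(-25))*(1/2) = -1/25*2*(1/2) = -2/25*1/2 = -1/25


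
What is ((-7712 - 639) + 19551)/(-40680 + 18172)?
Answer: -2800/5627 ≈ -0.49760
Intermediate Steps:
((-7712 - 639) + 19551)/(-40680 + 18172) = (-8351 + 19551)/(-22508) = 11200*(-1/22508) = -2800/5627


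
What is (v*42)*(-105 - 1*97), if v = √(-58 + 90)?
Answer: -33936*√2 ≈ -47993.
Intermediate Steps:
v = 4*√2 (v = √32 = 4*√2 ≈ 5.6569)
(v*42)*(-105 - 1*97) = ((4*√2)*42)*(-105 - 1*97) = (168*√2)*(-105 - 97) = (168*√2)*(-202) = -33936*√2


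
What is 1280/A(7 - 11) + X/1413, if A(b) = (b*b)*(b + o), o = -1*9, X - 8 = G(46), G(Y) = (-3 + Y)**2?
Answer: -29633/6123 ≈ -4.8396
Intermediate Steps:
X = 1857 (X = 8 + (-3 + 46)**2 = 8 + 43**2 = 8 + 1849 = 1857)
o = -9
A(b) = b**2*(-9 + b) (A(b) = (b*b)*(b - 9) = b**2*(-9 + b))
1280/A(7 - 11) + X/1413 = 1280/(((7 - 11)**2*(-9 + (7 - 11)))) + 1857/1413 = 1280/(((-4)**2*(-9 - 4))) + 1857*(1/1413) = 1280/((16*(-13))) + 619/471 = 1280/(-208) + 619/471 = 1280*(-1/208) + 619/471 = -80/13 + 619/471 = -29633/6123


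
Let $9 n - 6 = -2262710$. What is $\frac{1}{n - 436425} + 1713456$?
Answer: $\frac{10607199058215}{6190529} \approx 1.7135 \cdot 10^{6}$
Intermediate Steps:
$n = - \frac{2262704}{9}$ ($n = \frac{2}{3} + \frac{1}{9} \left(-2262710\right) = \frac{2}{3} - \frac{2262710}{9} = - \frac{2262704}{9} \approx -2.5141 \cdot 10^{5}$)
$\frac{1}{n - 436425} + 1713456 = \frac{1}{- \frac{2262704}{9} - 436425} + 1713456 = \frac{1}{- \frac{6190529}{9}} + 1713456 = - \frac{9}{6190529} + 1713456 = \frac{10607199058215}{6190529}$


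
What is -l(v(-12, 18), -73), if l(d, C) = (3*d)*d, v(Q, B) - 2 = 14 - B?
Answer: -12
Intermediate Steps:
v(Q, B) = 16 - B (v(Q, B) = 2 + (14 - B) = 16 - B)
l(d, C) = 3*d²
-l(v(-12, 18), -73) = -3*(16 - 1*18)² = -3*(16 - 18)² = -3*(-2)² = -3*4 = -1*12 = -12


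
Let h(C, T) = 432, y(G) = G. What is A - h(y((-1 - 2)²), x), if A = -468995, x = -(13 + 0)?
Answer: -469427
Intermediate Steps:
x = -13 (x = -1*13 = -13)
A - h(y((-1 - 2)²), x) = -468995 - 1*432 = -468995 - 432 = -469427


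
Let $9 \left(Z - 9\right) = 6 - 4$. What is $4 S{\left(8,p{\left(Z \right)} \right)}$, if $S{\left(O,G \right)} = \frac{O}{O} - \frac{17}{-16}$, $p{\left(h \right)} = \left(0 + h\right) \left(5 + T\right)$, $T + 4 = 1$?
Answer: $\frac{33}{4} \approx 8.25$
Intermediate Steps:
$Z = \frac{83}{9}$ ($Z = 9 + \frac{6 - 4}{9} = 9 + \frac{1}{9} \cdot 2 = 9 + \frac{2}{9} = \frac{83}{9} \approx 9.2222$)
$T = -3$ ($T = -4 + 1 = -3$)
$p{\left(h \right)} = 2 h$ ($p{\left(h \right)} = \left(0 + h\right) \left(5 - 3\right) = h 2 = 2 h$)
$S{\left(O,G \right)} = \frac{33}{16}$ ($S{\left(O,G \right)} = 1 - - \frac{17}{16} = 1 + \frac{17}{16} = \frac{33}{16}$)
$4 S{\left(8,p{\left(Z \right)} \right)} = 4 \cdot \frac{33}{16} = \frac{33}{4}$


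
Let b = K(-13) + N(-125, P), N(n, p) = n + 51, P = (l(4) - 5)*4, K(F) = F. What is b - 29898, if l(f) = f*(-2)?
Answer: -29985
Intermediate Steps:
l(f) = -2*f
P = -52 (P = (-2*4 - 5)*4 = (-8 - 5)*4 = -13*4 = -52)
N(n, p) = 51 + n
b = -87 (b = -13 + (51 - 125) = -13 - 74 = -87)
b - 29898 = -87 - 29898 = -29985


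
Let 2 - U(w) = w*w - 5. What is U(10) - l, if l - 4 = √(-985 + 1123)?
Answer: -97 - √138 ≈ -108.75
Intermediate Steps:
U(w) = 7 - w² (U(w) = 2 - (w*w - 5) = 2 - (w² - 5) = 2 - (-5 + w²) = 2 + (5 - w²) = 7 - w²)
l = 4 + √138 (l = 4 + √(-985 + 1123) = 4 + √138 ≈ 15.747)
U(10) - l = (7 - 1*10²) - (4 + √138) = (7 - 1*100) + (-4 - √138) = (7 - 100) + (-4 - √138) = -93 + (-4 - √138) = -97 - √138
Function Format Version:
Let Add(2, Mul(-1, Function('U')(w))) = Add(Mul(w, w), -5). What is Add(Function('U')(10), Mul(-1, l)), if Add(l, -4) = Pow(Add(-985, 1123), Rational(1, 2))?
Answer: Add(-97, Mul(-1, Pow(138, Rational(1, 2)))) ≈ -108.75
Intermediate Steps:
Function('U')(w) = Add(7, Mul(-1, Pow(w, 2))) (Function('U')(w) = Add(2, Mul(-1, Add(Mul(w, w), -5))) = Add(2, Mul(-1, Add(Pow(w, 2), -5))) = Add(2, Mul(-1, Add(-5, Pow(w, 2)))) = Add(2, Add(5, Mul(-1, Pow(w, 2)))) = Add(7, Mul(-1, Pow(w, 2))))
l = Add(4, Pow(138, Rational(1, 2))) (l = Add(4, Pow(Add(-985, 1123), Rational(1, 2))) = Add(4, Pow(138, Rational(1, 2))) ≈ 15.747)
Add(Function('U')(10), Mul(-1, l)) = Add(Add(7, Mul(-1, Pow(10, 2))), Mul(-1, Add(4, Pow(138, Rational(1, 2))))) = Add(Add(7, Mul(-1, 100)), Add(-4, Mul(-1, Pow(138, Rational(1, 2))))) = Add(Add(7, -100), Add(-4, Mul(-1, Pow(138, Rational(1, 2))))) = Add(-93, Add(-4, Mul(-1, Pow(138, Rational(1, 2))))) = Add(-97, Mul(-1, Pow(138, Rational(1, 2))))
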